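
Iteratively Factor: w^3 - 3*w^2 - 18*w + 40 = (w - 2)*(w^2 - w - 20) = (w - 2)*(w + 4)*(w - 5)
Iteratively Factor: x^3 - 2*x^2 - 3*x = (x - 3)*(x^2 + x) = (x - 3)*(x + 1)*(x)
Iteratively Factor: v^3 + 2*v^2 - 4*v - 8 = (v + 2)*(v^2 - 4) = (v + 2)^2*(v - 2)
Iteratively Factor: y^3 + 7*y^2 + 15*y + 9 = (y + 3)*(y^2 + 4*y + 3) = (y + 1)*(y + 3)*(y + 3)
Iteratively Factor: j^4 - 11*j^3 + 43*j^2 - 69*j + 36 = (j - 1)*(j^3 - 10*j^2 + 33*j - 36) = (j - 4)*(j - 1)*(j^2 - 6*j + 9) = (j - 4)*(j - 3)*(j - 1)*(j - 3)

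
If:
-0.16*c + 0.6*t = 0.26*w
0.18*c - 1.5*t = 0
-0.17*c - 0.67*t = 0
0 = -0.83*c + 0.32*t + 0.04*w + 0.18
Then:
No Solution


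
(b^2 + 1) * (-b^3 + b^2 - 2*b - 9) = -b^5 + b^4 - 3*b^3 - 8*b^2 - 2*b - 9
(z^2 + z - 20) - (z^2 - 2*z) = 3*z - 20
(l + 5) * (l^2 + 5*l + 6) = l^3 + 10*l^2 + 31*l + 30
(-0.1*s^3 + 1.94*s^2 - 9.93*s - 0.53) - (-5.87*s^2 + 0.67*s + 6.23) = -0.1*s^3 + 7.81*s^2 - 10.6*s - 6.76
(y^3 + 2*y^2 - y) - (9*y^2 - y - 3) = y^3 - 7*y^2 + 3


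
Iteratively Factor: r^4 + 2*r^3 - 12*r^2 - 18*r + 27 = (r - 3)*(r^3 + 5*r^2 + 3*r - 9) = (r - 3)*(r + 3)*(r^2 + 2*r - 3) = (r - 3)*(r - 1)*(r + 3)*(r + 3)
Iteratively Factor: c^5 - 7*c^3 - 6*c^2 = (c + 1)*(c^4 - c^3 - 6*c^2) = (c + 1)*(c + 2)*(c^3 - 3*c^2) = (c - 3)*(c + 1)*(c + 2)*(c^2) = c*(c - 3)*(c + 1)*(c + 2)*(c)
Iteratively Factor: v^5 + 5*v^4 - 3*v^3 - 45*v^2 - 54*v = (v + 2)*(v^4 + 3*v^3 - 9*v^2 - 27*v) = (v + 2)*(v + 3)*(v^3 - 9*v) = v*(v + 2)*(v + 3)*(v^2 - 9) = v*(v - 3)*(v + 2)*(v + 3)*(v + 3)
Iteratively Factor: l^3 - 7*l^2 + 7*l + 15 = (l - 3)*(l^2 - 4*l - 5) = (l - 5)*(l - 3)*(l + 1)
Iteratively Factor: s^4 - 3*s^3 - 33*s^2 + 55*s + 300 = (s + 4)*(s^3 - 7*s^2 - 5*s + 75) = (s - 5)*(s + 4)*(s^2 - 2*s - 15) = (s - 5)*(s + 3)*(s + 4)*(s - 5)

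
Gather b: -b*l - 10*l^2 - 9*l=-b*l - 10*l^2 - 9*l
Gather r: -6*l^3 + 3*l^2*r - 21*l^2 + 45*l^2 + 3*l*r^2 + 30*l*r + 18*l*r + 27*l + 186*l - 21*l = -6*l^3 + 24*l^2 + 3*l*r^2 + 192*l + r*(3*l^2 + 48*l)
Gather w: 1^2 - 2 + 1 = 0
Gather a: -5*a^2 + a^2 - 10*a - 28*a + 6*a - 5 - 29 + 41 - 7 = -4*a^2 - 32*a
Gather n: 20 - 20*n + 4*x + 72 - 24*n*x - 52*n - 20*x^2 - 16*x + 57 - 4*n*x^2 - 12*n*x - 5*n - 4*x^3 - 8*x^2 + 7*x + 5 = n*(-4*x^2 - 36*x - 77) - 4*x^3 - 28*x^2 - 5*x + 154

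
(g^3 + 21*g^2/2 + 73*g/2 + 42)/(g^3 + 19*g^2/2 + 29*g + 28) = (g + 3)/(g + 2)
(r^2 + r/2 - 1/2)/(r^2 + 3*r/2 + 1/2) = (2*r - 1)/(2*r + 1)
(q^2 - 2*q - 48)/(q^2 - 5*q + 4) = (q^2 - 2*q - 48)/(q^2 - 5*q + 4)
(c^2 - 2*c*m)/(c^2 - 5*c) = (c - 2*m)/(c - 5)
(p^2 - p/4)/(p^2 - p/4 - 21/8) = 2*p*(1 - 4*p)/(-8*p^2 + 2*p + 21)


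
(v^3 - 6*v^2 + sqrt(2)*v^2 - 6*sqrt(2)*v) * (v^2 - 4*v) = v^5 - 10*v^4 + sqrt(2)*v^4 - 10*sqrt(2)*v^3 + 24*v^3 + 24*sqrt(2)*v^2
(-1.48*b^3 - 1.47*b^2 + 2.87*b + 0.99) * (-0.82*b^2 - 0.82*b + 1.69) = 1.2136*b^5 + 2.419*b^4 - 3.6492*b^3 - 5.6495*b^2 + 4.0385*b + 1.6731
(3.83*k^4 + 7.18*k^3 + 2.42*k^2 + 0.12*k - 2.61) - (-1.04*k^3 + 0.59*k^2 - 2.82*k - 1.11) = 3.83*k^4 + 8.22*k^3 + 1.83*k^2 + 2.94*k - 1.5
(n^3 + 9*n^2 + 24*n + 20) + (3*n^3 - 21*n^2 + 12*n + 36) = 4*n^3 - 12*n^2 + 36*n + 56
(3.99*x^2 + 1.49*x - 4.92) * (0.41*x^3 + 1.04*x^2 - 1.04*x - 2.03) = 1.6359*x^5 + 4.7605*x^4 - 4.6172*x^3 - 14.7661*x^2 + 2.0921*x + 9.9876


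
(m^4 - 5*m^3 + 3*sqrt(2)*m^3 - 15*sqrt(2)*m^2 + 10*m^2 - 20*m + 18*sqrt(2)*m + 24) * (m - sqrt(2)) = m^5 - 5*m^4 + 2*sqrt(2)*m^4 - 10*sqrt(2)*m^3 + 4*m^3 + 10*m^2 + 8*sqrt(2)*m^2 - 12*m + 20*sqrt(2)*m - 24*sqrt(2)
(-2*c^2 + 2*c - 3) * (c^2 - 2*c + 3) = -2*c^4 + 6*c^3 - 13*c^2 + 12*c - 9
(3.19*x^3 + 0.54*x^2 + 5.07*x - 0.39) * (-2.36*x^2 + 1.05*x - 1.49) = -7.5284*x^5 + 2.0751*x^4 - 16.1513*x^3 + 5.4393*x^2 - 7.9638*x + 0.5811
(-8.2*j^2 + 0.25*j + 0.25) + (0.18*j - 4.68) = -8.2*j^2 + 0.43*j - 4.43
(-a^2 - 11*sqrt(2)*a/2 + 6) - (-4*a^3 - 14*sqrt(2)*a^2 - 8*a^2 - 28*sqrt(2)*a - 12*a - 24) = 4*a^3 + 7*a^2 + 14*sqrt(2)*a^2 + 12*a + 45*sqrt(2)*a/2 + 30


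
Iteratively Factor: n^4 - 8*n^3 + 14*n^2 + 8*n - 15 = (n - 5)*(n^3 - 3*n^2 - n + 3) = (n - 5)*(n - 3)*(n^2 - 1) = (n - 5)*(n - 3)*(n - 1)*(n + 1)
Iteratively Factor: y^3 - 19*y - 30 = (y + 3)*(y^2 - 3*y - 10) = (y - 5)*(y + 3)*(y + 2)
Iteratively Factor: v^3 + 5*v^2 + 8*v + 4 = (v + 2)*(v^2 + 3*v + 2) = (v + 2)^2*(v + 1)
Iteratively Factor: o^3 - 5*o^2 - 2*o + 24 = (o - 3)*(o^2 - 2*o - 8) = (o - 4)*(o - 3)*(o + 2)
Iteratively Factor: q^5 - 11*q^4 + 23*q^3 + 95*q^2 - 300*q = (q - 5)*(q^4 - 6*q^3 - 7*q^2 + 60*q) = q*(q - 5)*(q^3 - 6*q^2 - 7*q + 60) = q*(q - 5)*(q - 4)*(q^2 - 2*q - 15) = q*(q - 5)^2*(q - 4)*(q + 3)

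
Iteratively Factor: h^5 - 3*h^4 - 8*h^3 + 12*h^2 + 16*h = (h - 4)*(h^4 + h^3 - 4*h^2 - 4*h) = h*(h - 4)*(h^3 + h^2 - 4*h - 4) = h*(h - 4)*(h + 2)*(h^2 - h - 2) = h*(h - 4)*(h + 1)*(h + 2)*(h - 2)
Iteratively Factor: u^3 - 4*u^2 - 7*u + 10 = (u - 1)*(u^2 - 3*u - 10) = (u - 5)*(u - 1)*(u + 2)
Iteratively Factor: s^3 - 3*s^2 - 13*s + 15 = (s - 1)*(s^2 - 2*s - 15) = (s - 5)*(s - 1)*(s + 3)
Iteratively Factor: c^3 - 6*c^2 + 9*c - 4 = (c - 1)*(c^2 - 5*c + 4) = (c - 4)*(c - 1)*(c - 1)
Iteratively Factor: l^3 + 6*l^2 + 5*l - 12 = (l + 4)*(l^2 + 2*l - 3) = (l - 1)*(l + 4)*(l + 3)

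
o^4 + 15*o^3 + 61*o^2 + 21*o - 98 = (o - 1)*(o + 2)*(o + 7)^2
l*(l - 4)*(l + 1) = l^3 - 3*l^2 - 4*l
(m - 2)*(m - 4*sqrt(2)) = m^2 - 4*sqrt(2)*m - 2*m + 8*sqrt(2)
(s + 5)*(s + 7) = s^2 + 12*s + 35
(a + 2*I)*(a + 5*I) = a^2 + 7*I*a - 10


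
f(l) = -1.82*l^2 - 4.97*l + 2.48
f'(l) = -3.64*l - 4.97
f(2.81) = -25.86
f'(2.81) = -15.20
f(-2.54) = 3.36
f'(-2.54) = 4.28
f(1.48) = -8.86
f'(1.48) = -10.36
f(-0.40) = 4.18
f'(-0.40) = -3.51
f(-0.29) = 3.77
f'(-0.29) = -3.91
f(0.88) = -3.30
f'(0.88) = -8.17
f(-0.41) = 4.21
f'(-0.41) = -3.48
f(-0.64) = 4.92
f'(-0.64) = -2.64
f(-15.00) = -332.47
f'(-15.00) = 49.63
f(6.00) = -92.86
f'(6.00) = -26.81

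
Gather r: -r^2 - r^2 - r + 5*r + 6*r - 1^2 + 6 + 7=-2*r^2 + 10*r + 12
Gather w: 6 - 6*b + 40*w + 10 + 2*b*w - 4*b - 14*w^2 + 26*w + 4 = -10*b - 14*w^2 + w*(2*b + 66) + 20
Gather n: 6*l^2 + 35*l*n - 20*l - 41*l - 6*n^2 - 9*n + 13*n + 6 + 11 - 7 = 6*l^2 - 61*l - 6*n^2 + n*(35*l + 4) + 10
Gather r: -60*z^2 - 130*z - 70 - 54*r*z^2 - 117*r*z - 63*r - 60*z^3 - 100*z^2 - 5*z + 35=r*(-54*z^2 - 117*z - 63) - 60*z^3 - 160*z^2 - 135*z - 35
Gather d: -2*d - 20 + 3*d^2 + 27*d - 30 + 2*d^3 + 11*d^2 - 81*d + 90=2*d^3 + 14*d^2 - 56*d + 40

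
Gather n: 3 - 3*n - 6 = -3*n - 3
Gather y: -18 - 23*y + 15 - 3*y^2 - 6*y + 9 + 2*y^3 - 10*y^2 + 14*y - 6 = 2*y^3 - 13*y^2 - 15*y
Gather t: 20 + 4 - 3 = 21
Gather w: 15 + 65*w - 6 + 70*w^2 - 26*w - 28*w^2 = 42*w^2 + 39*w + 9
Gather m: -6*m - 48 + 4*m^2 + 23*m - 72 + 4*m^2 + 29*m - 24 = 8*m^2 + 46*m - 144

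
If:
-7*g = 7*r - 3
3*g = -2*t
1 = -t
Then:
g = 2/3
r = -5/21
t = -1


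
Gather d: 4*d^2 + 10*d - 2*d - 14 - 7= 4*d^2 + 8*d - 21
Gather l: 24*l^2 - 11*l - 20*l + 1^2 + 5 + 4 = 24*l^2 - 31*l + 10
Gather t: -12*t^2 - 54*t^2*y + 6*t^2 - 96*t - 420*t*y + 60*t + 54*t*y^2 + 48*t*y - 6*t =t^2*(-54*y - 6) + t*(54*y^2 - 372*y - 42)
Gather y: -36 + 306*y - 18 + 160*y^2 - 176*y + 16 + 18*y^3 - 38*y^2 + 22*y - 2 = 18*y^3 + 122*y^2 + 152*y - 40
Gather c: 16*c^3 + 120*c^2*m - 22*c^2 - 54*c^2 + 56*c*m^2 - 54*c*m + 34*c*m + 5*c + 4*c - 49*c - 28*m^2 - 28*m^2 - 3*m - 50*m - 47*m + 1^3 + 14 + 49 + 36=16*c^3 + c^2*(120*m - 76) + c*(56*m^2 - 20*m - 40) - 56*m^2 - 100*m + 100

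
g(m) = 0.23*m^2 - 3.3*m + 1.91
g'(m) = 0.46*m - 3.3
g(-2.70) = 12.50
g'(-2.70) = -4.54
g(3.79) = -7.29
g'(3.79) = -1.56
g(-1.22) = 6.28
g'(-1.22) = -3.86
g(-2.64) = 12.23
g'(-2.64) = -4.51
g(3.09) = -6.09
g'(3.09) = -1.88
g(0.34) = 0.81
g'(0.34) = -3.14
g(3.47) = -6.77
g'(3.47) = -1.70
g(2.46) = -4.82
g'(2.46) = -2.17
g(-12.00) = 74.63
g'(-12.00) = -8.82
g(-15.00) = 103.16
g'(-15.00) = -10.20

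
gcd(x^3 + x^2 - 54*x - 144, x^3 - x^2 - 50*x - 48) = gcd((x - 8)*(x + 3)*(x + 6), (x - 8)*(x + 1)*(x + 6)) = x^2 - 2*x - 48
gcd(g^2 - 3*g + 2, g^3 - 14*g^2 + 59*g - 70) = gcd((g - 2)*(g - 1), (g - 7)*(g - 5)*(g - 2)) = g - 2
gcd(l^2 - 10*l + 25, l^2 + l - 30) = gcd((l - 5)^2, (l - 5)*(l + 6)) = l - 5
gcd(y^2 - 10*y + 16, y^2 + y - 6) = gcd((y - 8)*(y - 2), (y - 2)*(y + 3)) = y - 2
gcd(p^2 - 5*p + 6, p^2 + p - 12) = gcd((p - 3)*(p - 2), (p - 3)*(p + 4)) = p - 3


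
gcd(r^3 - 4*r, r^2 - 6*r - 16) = r + 2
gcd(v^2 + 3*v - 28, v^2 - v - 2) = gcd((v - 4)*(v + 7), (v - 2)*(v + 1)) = 1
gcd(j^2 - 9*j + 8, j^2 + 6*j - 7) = j - 1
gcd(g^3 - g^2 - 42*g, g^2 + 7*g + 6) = g + 6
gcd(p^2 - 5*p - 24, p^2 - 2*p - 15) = p + 3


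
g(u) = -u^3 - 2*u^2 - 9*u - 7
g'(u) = -3*u^2 - 4*u - 9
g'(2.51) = -37.94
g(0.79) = -15.85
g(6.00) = -349.00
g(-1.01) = 1.08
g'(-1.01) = -8.02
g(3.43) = -101.75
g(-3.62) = 46.81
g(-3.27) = 36.01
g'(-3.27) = -28.00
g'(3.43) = -58.01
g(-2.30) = 15.29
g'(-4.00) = -41.00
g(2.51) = -58.00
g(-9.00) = 641.00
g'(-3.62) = -33.83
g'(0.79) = -14.03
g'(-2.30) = -15.67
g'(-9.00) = -216.00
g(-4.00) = 61.00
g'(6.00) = -141.00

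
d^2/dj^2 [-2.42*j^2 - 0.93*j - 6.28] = -4.84000000000000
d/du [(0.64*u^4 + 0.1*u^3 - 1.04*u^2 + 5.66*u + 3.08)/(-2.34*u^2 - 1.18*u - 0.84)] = (-2.9952*u^5 - 2.4996*u^4 - 2.3864*u^3 + 14.2196*u^2 + 16.1616*u - 1.12)/(5.4756*u^4 + 5.5224*u^3 + 5.3236*u^2 + 1.9824*u + 0.7056)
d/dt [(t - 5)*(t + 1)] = 2*t - 4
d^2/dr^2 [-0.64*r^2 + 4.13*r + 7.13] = -1.28000000000000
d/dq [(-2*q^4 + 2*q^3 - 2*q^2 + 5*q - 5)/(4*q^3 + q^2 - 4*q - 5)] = (-8*q^6 - 4*q^5 + 34*q^4 - 16*q^3 + 33*q^2 + 30*q - 45)/(16*q^6 + 8*q^5 - 31*q^4 - 48*q^3 + 6*q^2 + 40*q + 25)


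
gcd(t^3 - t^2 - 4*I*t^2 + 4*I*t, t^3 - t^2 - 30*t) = t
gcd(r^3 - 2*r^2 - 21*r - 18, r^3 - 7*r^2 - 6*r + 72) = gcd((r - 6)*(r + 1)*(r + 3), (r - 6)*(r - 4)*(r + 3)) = r^2 - 3*r - 18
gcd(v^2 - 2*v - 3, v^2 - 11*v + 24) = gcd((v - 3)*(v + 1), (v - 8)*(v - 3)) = v - 3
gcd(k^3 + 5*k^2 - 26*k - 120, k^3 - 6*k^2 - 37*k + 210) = k^2 + k - 30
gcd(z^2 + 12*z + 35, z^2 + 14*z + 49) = z + 7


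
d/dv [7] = 0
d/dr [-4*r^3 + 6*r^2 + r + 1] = -12*r^2 + 12*r + 1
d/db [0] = 0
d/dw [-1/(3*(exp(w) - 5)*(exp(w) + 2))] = (2*exp(w) - 3)*exp(w)/(3*(exp(w) - 5)^2*(exp(w) + 2)^2)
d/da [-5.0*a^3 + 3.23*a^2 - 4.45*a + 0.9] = -15.0*a^2 + 6.46*a - 4.45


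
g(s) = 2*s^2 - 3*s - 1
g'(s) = 4*s - 3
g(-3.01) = 26.15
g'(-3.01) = -15.04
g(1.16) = -1.79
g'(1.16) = 1.64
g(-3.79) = 39.10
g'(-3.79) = -18.16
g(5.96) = 52.16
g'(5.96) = 20.84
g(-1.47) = 7.73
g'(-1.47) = -8.88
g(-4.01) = 43.19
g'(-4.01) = -19.04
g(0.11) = -1.31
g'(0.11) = -2.56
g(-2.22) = 15.52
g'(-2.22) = -11.88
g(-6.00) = 89.00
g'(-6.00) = -27.00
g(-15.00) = 494.00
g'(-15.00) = -63.00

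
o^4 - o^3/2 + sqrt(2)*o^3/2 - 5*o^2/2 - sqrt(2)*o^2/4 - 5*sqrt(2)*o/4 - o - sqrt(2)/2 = (o - 2)*(o + 1/2)*(o + 1)*(o + sqrt(2)/2)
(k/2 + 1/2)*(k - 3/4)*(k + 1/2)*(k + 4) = k^4/2 + 19*k^3/8 + 19*k^2/16 - 23*k/16 - 3/4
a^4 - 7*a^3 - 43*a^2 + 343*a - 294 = (a - 7)*(a - 6)*(a - 1)*(a + 7)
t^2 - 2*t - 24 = (t - 6)*(t + 4)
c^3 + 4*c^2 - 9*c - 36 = (c - 3)*(c + 3)*(c + 4)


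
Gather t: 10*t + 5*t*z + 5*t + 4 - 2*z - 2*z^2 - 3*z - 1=t*(5*z + 15) - 2*z^2 - 5*z + 3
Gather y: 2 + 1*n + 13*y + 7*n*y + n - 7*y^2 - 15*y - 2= 2*n - 7*y^2 + y*(7*n - 2)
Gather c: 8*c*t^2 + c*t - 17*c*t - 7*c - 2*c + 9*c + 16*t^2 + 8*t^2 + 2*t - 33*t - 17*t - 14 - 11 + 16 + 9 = c*(8*t^2 - 16*t) + 24*t^2 - 48*t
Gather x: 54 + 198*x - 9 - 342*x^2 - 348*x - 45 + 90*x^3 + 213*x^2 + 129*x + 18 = 90*x^3 - 129*x^2 - 21*x + 18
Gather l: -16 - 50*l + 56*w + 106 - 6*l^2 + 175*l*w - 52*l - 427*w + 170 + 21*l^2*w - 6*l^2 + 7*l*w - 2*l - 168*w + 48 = l^2*(21*w - 12) + l*(182*w - 104) - 539*w + 308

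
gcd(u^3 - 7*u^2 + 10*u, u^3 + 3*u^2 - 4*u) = u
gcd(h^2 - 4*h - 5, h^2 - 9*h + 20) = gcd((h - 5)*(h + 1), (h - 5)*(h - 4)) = h - 5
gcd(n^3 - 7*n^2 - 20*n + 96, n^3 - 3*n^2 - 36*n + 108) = n - 3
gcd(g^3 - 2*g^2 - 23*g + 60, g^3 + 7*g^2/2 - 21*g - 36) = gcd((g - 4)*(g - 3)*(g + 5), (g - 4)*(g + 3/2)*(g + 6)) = g - 4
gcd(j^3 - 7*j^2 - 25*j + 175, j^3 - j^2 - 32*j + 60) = j - 5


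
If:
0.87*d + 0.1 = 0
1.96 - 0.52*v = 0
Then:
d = -0.11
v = 3.77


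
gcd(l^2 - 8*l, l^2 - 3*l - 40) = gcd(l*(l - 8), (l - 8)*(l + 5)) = l - 8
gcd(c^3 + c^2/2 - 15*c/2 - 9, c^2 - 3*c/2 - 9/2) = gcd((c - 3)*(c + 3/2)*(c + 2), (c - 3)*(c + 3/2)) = c^2 - 3*c/2 - 9/2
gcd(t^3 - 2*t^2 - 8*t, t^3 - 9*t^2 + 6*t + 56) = t^2 - 2*t - 8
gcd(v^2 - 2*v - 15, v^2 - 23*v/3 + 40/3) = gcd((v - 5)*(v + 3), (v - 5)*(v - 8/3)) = v - 5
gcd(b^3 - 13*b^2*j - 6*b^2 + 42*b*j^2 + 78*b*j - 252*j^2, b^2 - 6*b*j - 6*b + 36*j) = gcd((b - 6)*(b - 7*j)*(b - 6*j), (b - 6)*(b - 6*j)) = b^2 - 6*b*j - 6*b + 36*j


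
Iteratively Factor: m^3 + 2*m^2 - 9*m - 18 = (m + 2)*(m^2 - 9) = (m + 2)*(m + 3)*(m - 3)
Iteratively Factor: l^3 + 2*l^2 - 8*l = (l + 4)*(l^2 - 2*l) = (l - 2)*(l + 4)*(l)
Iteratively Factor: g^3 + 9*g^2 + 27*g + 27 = (g + 3)*(g^2 + 6*g + 9) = (g + 3)^2*(g + 3)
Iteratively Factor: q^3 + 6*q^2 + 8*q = (q + 4)*(q^2 + 2*q) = (q + 2)*(q + 4)*(q)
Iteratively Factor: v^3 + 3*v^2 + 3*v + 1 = (v + 1)*(v^2 + 2*v + 1) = (v + 1)^2*(v + 1)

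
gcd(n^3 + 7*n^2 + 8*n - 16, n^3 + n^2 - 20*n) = 1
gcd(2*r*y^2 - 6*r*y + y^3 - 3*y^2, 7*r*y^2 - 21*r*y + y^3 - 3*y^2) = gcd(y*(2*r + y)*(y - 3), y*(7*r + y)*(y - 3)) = y^2 - 3*y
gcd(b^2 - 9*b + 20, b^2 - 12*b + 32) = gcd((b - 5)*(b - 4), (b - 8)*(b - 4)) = b - 4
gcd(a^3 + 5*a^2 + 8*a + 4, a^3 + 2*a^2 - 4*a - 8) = a^2 + 4*a + 4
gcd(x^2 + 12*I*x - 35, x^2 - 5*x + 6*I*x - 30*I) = 1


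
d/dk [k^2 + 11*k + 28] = 2*k + 11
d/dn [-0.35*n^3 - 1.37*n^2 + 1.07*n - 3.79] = -1.05*n^2 - 2.74*n + 1.07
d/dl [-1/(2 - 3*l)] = -3/(3*l - 2)^2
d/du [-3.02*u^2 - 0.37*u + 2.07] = -6.04*u - 0.37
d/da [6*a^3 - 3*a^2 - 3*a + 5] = 18*a^2 - 6*a - 3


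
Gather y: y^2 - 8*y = y^2 - 8*y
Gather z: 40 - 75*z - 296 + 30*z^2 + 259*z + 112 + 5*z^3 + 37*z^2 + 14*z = 5*z^3 + 67*z^2 + 198*z - 144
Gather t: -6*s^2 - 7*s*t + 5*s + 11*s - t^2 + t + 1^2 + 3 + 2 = -6*s^2 + 16*s - t^2 + t*(1 - 7*s) + 6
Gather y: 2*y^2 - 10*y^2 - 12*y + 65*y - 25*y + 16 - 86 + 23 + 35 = -8*y^2 + 28*y - 12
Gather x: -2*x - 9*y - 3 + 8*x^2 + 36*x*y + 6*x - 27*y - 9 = 8*x^2 + x*(36*y + 4) - 36*y - 12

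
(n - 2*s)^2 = n^2 - 4*n*s + 4*s^2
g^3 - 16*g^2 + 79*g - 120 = (g - 8)*(g - 5)*(g - 3)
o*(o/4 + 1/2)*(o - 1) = o^3/4 + o^2/4 - o/2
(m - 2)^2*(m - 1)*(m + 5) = m^4 - 17*m^2 + 36*m - 20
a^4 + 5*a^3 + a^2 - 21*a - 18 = (a - 2)*(a + 1)*(a + 3)^2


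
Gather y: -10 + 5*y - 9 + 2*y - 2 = 7*y - 21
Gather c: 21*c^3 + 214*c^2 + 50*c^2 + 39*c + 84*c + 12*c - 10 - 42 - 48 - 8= 21*c^3 + 264*c^2 + 135*c - 108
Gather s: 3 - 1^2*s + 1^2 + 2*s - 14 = s - 10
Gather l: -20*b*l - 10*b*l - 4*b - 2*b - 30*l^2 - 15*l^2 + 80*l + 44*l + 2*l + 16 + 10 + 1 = -6*b - 45*l^2 + l*(126 - 30*b) + 27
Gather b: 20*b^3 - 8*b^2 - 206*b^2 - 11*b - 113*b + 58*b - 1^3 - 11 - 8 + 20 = 20*b^3 - 214*b^2 - 66*b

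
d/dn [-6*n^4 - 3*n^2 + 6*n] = -24*n^3 - 6*n + 6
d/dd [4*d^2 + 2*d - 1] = 8*d + 2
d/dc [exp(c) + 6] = exp(c)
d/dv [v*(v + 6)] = 2*v + 6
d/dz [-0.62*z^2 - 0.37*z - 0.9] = -1.24*z - 0.37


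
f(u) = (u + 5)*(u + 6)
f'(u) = 2*u + 11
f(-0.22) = 27.63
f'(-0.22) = 10.56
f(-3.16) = 5.23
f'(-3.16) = 4.68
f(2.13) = 57.97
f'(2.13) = 15.26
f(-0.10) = 28.91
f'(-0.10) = 10.80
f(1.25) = 45.31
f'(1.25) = 13.50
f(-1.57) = 15.19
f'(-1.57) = 7.86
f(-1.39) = 16.64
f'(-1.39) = 8.22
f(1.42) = 47.64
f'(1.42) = 13.84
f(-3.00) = 6.00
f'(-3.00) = 5.00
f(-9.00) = 12.00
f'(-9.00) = -7.00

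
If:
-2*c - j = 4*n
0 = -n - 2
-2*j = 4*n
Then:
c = 2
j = 4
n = -2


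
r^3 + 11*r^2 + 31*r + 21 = (r + 1)*(r + 3)*(r + 7)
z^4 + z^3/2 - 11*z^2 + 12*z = z*(z - 2)*(z - 3/2)*(z + 4)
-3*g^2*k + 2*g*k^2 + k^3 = k*(-g + k)*(3*g + k)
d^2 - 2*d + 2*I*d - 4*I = (d - 2)*(d + 2*I)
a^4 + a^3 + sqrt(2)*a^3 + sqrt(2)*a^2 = a^2*(a + 1)*(a + sqrt(2))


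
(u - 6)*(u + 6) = u^2 - 36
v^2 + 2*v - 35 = (v - 5)*(v + 7)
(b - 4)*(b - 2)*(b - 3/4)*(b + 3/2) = b^4 - 21*b^3/4 + 19*b^2/8 + 51*b/4 - 9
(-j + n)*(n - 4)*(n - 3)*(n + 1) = -j*n^3 + 6*j*n^2 - 5*j*n - 12*j + n^4 - 6*n^3 + 5*n^2 + 12*n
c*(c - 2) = c^2 - 2*c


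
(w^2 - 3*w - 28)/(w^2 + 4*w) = (w - 7)/w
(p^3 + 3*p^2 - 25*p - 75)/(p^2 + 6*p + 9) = (p^2 - 25)/(p + 3)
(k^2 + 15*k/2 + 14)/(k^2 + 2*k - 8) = (k + 7/2)/(k - 2)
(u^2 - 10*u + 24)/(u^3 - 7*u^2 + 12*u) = (u - 6)/(u*(u - 3))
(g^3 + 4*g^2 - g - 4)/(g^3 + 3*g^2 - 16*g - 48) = (g^2 - 1)/(g^2 - g - 12)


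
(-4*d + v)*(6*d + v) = -24*d^2 + 2*d*v + v^2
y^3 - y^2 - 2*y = y*(y - 2)*(y + 1)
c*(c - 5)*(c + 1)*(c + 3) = c^4 - c^3 - 17*c^2 - 15*c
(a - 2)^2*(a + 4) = a^3 - 12*a + 16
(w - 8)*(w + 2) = w^2 - 6*w - 16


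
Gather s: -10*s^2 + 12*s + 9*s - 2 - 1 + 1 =-10*s^2 + 21*s - 2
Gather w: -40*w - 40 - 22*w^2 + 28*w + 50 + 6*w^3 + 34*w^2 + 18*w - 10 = 6*w^3 + 12*w^2 + 6*w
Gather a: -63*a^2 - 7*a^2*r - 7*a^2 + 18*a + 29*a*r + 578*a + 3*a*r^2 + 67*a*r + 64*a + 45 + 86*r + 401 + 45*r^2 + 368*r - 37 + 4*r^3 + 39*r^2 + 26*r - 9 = a^2*(-7*r - 70) + a*(3*r^2 + 96*r + 660) + 4*r^3 + 84*r^2 + 480*r + 400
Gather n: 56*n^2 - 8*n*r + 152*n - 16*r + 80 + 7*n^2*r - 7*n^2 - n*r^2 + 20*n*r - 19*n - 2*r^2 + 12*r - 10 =n^2*(7*r + 49) + n*(-r^2 + 12*r + 133) - 2*r^2 - 4*r + 70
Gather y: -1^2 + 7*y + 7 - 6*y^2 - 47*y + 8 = -6*y^2 - 40*y + 14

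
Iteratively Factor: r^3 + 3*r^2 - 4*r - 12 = (r + 2)*(r^2 + r - 6) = (r + 2)*(r + 3)*(r - 2)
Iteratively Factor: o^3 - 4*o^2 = (o)*(o^2 - 4*o) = o^2*(o - 4)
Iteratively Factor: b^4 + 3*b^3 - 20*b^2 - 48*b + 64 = (b - 1)*(b^3 + 4*b^2 - 16*b - 64) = (b - 1)*(b + 4)*(b^2 - 16) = (b - 1)*(b + 4)^2*(b - 4)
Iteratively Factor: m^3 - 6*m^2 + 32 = (m - 4)*(m^2 - 2*m - 8) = (m - 4)^2*(m + 2)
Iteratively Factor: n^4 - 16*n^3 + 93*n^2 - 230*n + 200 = (n - 2)*(n^3 - 14*n^2 + 65*n - 100) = (n - 4)*(n - 2)*(n^2 - 10*n + 25) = (n - 5)*(n - 4)*(n - 2)*(n - 5)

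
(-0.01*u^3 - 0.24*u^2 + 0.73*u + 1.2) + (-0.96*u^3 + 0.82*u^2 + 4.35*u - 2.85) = -0.97*u^3 + 0.58*u^2 + 5.08*u - 1.65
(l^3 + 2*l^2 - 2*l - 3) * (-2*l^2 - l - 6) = -2*l^5 - 5*l^4 - 4*l^3 - 4*l^2 + 15*l + 18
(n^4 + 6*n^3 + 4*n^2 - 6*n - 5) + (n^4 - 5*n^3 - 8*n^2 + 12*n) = 2*n^4 + n^3 - 4*n^2 + 6*n - 5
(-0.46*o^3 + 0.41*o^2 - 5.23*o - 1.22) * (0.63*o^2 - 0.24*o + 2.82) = -0.2898*o^5 + 0.3687*o^4 - 4.6905*o^3 + 1.6428*o^2 - 14.4558*o - 3.4404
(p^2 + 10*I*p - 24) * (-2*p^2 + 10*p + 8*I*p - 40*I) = -2*p^4 + 10*p^3 - 12*I*p^3 - 32*p^2 + 60*I*p^2 + 160*p - 192*I*p + 960*I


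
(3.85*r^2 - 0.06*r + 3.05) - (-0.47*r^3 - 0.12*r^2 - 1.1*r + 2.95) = 0.47*r^3 + 3.97*r^2 + 1.04*r + 0.0999999999999996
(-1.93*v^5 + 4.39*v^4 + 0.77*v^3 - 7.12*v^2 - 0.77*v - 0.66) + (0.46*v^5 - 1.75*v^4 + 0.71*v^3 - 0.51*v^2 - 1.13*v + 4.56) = -1.47*v^5 + 2.64*v^4 + 1.48*v^3 - 7.63*v^2 - 1.9*v + 3.9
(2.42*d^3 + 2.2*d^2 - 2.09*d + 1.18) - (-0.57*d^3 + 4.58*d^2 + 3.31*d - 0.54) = 2.99*d^3 - 2.38*d^2 - 5.4*d + 1.72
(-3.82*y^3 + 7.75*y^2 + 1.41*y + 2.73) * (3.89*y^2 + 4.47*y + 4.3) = -14.8598*y^5 + 13.0721*y^4 + 23.7014*y^3 + 50.2474*y^2 + 18.2661*y + 11.739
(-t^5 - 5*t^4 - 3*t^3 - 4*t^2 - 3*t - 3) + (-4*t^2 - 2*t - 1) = -t^5 - 5*t^4 - 3*t^3 - 8*t^2 - 5*t - 4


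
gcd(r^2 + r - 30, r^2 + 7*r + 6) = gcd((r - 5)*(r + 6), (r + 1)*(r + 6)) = r + 6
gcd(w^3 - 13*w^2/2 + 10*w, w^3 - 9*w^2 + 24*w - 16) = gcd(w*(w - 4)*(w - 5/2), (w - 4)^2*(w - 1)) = w - 4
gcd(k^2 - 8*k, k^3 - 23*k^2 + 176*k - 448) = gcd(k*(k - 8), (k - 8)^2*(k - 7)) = k - 8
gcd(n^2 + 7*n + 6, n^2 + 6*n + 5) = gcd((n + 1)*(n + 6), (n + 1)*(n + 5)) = n + 1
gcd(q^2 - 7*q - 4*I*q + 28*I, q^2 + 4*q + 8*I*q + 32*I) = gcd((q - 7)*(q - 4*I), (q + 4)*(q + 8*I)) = 1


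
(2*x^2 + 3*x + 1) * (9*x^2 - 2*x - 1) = 18*x^4 + 23*x^3 + x^2 - 5*x - 1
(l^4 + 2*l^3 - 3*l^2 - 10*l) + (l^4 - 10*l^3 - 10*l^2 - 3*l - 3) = 2*l^4 - 8*l^3 - 13*l^2 - 13*l - 3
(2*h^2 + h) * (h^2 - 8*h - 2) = 2*h^4 - 15*h^3 - 12*h^2 - 2*h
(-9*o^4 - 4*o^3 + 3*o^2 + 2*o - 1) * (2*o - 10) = -18*o^5 + 82*o^4 + 46*o^3 - 26*o^2 - 22*o + 10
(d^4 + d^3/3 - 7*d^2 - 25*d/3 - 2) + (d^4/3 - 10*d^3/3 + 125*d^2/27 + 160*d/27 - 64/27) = 4*d^4/3 - 3*d^3 - 64*d^2/27 - 65*d/27 - 118/27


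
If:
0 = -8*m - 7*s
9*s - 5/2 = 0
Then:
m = -35/144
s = 5/18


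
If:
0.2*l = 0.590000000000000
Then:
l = 2.95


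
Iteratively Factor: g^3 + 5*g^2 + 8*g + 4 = (g + 1)*(g^2 + 4*g + 4) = (g + 1)*(g + 2)*(g + 2)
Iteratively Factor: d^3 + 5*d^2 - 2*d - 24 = (d - 2)*(d^2 + 7*d + 12) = (d - 2)*(d + 3)*(d + 4)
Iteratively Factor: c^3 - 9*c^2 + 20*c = (c - 4)*(c^2 - 5*c) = (c - 5)*(c - 4)*(c)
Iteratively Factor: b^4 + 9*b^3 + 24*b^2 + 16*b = (b)*(b^3 + 9*b^2 + 24*b + 16) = b*(b + 4)*(b^2 + 5*b + 4) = b*(b + 4)^2*(b + 1)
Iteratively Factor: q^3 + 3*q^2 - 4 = (q + 2)*(q^2 + q - 2) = (q - 1)*(q + 2)*(q + 2)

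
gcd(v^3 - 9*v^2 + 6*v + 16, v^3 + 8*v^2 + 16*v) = 1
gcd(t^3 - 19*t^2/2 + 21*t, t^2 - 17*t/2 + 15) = t - 6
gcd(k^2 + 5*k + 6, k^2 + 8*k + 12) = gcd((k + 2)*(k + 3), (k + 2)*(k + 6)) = k + 2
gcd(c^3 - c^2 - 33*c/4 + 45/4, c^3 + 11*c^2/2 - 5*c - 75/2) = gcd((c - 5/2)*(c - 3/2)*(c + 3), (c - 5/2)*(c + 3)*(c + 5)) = c^2 + c/2 - 15/2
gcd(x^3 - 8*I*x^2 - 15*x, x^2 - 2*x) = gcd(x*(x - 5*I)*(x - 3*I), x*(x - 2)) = x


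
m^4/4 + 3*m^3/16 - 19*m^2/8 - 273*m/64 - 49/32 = (m/4 + 1/2)*(m - 7/2)*(m + 1/2)*(m + 7/4)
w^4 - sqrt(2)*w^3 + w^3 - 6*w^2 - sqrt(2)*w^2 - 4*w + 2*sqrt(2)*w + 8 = (w - 1)*(w + 2)*(w - 2*sqrt(2))*(w + sqrt(2))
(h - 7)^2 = h^2 - 14*h + 49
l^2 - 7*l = l*(l - 7)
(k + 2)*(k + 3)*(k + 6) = k^3 + 11*k^2 + 36*k + 36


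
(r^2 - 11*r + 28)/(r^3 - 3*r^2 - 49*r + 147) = (r - 4)/(r^2 + 4*r - 21)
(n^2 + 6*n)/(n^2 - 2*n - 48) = n/(n - 8)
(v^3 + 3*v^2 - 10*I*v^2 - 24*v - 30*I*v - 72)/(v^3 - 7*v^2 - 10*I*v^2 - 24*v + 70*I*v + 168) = (v + 3)/(v - 7)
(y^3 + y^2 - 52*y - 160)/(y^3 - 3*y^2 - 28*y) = (y^2 - 3*y - 40)/(y*(y - 7))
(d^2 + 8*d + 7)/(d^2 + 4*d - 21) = (d + 1)/(d - 3)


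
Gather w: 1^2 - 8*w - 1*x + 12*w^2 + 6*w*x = 12*w^2 + w*(6*x - 8) - x + 1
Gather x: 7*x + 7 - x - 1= 6*x + 6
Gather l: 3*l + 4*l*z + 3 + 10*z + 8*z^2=l*(4*z + 3) + 8*z^2 + 10*z + 3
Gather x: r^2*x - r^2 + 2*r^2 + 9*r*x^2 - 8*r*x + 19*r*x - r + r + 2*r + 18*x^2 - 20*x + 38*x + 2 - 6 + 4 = r^2 + 2*r + x^2*(9*r + 18) + x*(r^2 + 11*r + 18)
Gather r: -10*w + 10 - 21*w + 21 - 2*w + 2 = 33 - 33*w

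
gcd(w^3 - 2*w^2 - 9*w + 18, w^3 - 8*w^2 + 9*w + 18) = w - 3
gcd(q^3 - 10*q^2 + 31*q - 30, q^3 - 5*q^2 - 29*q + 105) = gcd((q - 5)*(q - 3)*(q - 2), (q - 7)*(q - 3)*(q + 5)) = q - 3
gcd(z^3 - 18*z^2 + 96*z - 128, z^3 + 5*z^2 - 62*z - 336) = z - 8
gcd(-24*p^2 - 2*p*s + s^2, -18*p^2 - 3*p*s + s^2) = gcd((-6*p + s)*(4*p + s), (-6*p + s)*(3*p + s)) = 6*p - s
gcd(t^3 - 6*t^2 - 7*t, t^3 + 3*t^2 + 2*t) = t^2 + t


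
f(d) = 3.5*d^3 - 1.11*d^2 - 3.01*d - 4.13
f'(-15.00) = 2392.79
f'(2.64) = 64.31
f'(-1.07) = 11.39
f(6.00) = 693.85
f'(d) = 10.5*d^2 - 2.22*d - 3.01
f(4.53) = 284.82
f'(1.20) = 9.45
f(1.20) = -3.29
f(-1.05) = -6.24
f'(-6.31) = 429.07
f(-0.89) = -4.80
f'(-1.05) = 10.90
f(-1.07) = -6.47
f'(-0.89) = 7.28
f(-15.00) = -12021.23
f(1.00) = -4.75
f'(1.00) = 5.27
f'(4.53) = 202.40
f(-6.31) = -908.67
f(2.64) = 44.59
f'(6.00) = 361.67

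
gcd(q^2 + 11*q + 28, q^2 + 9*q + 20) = q + 4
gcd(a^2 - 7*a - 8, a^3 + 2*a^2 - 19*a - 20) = a + 1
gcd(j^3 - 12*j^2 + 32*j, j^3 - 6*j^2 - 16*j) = j^2 - 8*j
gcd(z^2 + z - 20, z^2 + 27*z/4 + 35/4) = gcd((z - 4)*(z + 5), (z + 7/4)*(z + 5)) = z + 5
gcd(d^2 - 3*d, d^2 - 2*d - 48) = 1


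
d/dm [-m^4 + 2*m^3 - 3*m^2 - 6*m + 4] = -4*m^3 + 6*m^2 - 6*m - 6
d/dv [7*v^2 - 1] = 14*v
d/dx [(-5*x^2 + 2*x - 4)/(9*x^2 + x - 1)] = (-23*x^2 + 82*x + 2)/(81*x^4 + 18*x^3 - 17*x^2 - 2*x + 1)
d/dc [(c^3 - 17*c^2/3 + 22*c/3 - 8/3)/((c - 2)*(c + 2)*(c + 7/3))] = 2*(36*c^4 - 102*c^3 - 65*c^2 + 532*c - 356)/(9*c^6 + 42*c^5 - 23*c^4 - 336*c^3 - 248*c^2 + 672*c + 784)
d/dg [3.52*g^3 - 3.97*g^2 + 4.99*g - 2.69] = 10.56*g^2 - 7.94*g + 4.99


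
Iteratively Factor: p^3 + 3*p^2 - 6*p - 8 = (p + 1)*(p^2 + 2*p - 8) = (p - 2)*(p + 1)*(p + 4)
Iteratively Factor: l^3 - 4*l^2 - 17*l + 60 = (l - 5)*(l^2 + l - 12) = (l - 5)*(l - 3)*(l + 4)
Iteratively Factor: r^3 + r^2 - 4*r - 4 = (r - 2)*(r^2 + 3*r + 2) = (r - 2)*(r + 1)*(r + 2)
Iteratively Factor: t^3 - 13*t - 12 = (t + 3)*(t^2 - 3*t - 4) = (t - 4)*(t + 3)*(t + 1)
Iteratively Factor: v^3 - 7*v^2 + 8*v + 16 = (v + 1)*(v^2 - 8*v + 16) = (v - 4)*(v + 1)*(v - 4)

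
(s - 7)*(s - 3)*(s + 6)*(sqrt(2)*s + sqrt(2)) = sqrt(2)*s^4 - 3*sqrt(2)*s^3 - 43*sqrt(2)*s^2 + 87*sqrt(2)*s + 126*sqrt(2)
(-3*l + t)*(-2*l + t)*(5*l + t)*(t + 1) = 30*l^3*t + 30*l^3 - 19*l^2*t^2 - 19*l^2*t + t^4 + t^3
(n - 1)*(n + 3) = n^2 + 2*n - 3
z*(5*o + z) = 5*o*z + z^2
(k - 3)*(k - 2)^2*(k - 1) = k^4 - 8*k^3 + 23*k^2 - 28*k + 12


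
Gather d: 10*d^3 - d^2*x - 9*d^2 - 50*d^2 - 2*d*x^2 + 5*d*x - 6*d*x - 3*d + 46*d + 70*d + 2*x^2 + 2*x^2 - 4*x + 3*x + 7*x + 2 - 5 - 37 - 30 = 10*d^3 + d^2*(-x - 59) + d*(-2*x^2 - x + 113) + 4*x^2 + 6*x - 70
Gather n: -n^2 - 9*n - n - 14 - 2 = -n^2 - 10*n - 16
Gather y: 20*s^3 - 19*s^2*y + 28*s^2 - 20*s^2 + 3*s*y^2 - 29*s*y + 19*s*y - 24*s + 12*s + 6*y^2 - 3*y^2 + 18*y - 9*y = 20*s^3 + 8*s^2 - 12*s + y^2*(3*s + 3) + y*(-19*s^2 - 10*s + 9)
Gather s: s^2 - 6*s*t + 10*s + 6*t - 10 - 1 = s^2 + s*(10 - 6*t) + 6*t - 11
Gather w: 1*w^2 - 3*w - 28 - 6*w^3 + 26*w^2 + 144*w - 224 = -6*w^3 + 27*w^2 + 141*w - 252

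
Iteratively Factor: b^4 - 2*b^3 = (b)*(b^3 - 2*b^2) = b^2*(b^2 - 2*b) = b^2*(b - 2)*(b)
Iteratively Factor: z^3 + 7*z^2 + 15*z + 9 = (z + 1)*(z^2 + 6*z + 9) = (z + 1)*(z + 3)*(z + 3)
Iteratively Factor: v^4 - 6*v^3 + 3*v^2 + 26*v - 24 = (v - 4)*(v^3 - 2*v^2 - 5*v + 6) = (v - 4)*(v + 2)*(v^2 - 4*v + 3) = (v - 4)*(v - 1)*(v + 2)*(v - 3)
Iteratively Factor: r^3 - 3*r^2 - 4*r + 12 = (r + 2)*(r^2 - 5*r + 6) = (r - 2)*(r + 2)*(r - 3)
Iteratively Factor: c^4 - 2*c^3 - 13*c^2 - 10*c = (c + 2)*(c^3 - 4*c^2 - 5*c) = c*(c + 2)*(c^2 - 4*c - 5) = c*(c + 1)*(c + 2)*(c - 5)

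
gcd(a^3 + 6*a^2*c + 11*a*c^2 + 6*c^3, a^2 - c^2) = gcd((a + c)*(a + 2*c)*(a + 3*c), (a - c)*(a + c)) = a + c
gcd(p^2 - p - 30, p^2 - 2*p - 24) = p - 6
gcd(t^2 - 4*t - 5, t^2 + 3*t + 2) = t + 1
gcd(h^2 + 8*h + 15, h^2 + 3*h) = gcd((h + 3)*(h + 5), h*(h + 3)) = h + 3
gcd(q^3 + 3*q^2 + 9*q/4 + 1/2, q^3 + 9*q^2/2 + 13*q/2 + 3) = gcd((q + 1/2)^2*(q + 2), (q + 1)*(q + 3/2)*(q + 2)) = q + 2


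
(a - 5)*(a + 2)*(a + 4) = a^3 + a^2 - 22*a - 40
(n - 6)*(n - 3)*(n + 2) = n^3 - 7*n^2 + 36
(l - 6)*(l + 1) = l^2 - 5*l - 6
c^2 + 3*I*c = c*(c + 3*I)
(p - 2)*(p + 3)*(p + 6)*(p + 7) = p^4 + 14*p^3 + 49*p^2 - 36*p - 252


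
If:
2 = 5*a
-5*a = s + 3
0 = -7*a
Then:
No Solution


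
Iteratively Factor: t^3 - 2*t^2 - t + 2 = (t - 1)*(t^2 - t - 2) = (t - 2)*(t - 1)*(t + 1)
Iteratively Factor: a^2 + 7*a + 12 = (a + 3)*(a + 4)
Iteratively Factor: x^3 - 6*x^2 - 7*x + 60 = (x - 5)*(x^2 - x - 12) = (x - 5)*(x - 4)*(x + 3)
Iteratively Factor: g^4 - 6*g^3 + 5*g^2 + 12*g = (g + 1)*(g^3 - 7*g^2 + 12*g) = g*(g + 1)*(g^2 - 7*g + 12) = g*(g - 4)*(g + 1)*(g - 3)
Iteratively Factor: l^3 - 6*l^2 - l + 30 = (l + 2)*(l^2 - 8*l + 15) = (l - 3)*(l + 2)*(l - 5)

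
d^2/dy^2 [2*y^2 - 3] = 4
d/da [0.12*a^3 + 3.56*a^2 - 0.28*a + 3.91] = 0.36*a^2 + 7.12*a - 0.28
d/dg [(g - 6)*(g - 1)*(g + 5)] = 3*g^2 - 4*g - 29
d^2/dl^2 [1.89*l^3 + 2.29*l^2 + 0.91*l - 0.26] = 11.34*l + 4.58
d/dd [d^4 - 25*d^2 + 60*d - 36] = 4*d^3 - 50*d + 60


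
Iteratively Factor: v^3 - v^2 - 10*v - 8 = (v - 4)*(v^2 + 3*v + 2) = (v - 4)*(v + 1)*(v + 2)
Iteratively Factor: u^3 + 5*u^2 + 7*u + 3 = (u + 1)*(u^2 + 4*u + 3) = (u + 1)^2*(u + 3)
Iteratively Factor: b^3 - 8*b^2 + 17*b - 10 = (b - 1)*(b^2 - 7*b + 10) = (b - 2)*(b - 1)*(b - 5)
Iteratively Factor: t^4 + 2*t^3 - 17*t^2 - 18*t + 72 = (t - 3)*(t^3 + 5*t^2 - 2*t - 24) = (t - 3)*(t - 2)*(t^2 + 7*t + 12) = (t - 3)*(t - 2)*(t + 4)*(t + 3)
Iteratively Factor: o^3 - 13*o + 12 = (o + 4)*(o^2 - 4*o + 3) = (o - 1)*(o + 4)*(o - 3)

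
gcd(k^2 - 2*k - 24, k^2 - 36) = k - 6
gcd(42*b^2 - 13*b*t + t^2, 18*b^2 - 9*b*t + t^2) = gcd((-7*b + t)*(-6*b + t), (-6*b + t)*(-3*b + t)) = -6*b + t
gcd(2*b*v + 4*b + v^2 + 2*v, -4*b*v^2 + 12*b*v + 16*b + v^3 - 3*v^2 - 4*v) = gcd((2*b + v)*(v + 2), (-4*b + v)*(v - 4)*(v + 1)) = 1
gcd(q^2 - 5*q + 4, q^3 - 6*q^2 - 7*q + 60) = q - 4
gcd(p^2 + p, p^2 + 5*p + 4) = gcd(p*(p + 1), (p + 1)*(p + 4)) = p + 1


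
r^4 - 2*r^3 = r^3*(r - 2)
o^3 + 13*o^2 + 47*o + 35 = (o + 1)*(o + 5)*(o + 7)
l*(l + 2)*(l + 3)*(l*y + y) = l^4*y + 6*l^3*y + 11*l^2*y + 6*l*y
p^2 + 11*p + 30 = (p + 5)*(p + 6)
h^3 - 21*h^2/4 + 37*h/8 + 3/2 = (h - 4)*(h - 3/2)*(h + 1/4)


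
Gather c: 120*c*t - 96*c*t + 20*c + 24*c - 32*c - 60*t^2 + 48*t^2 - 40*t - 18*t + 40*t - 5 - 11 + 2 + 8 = c*(24*t + 12) - 12*t^2 - 18*t - 6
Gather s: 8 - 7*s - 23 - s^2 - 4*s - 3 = -s^2 - 11*s - 18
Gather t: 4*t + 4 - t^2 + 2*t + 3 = -t^2 + 6*t + 7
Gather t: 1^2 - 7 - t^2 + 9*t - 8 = -t^2 + 9*t - 14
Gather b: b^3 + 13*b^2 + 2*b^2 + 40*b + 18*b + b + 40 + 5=b^3 + 15*b^2 + 59*b + 45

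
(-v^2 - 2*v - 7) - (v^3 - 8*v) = -v^3 - v^2 + 6*v - 7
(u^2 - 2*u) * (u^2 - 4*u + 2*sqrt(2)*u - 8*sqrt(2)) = u^4 - 6*u^3 + 2*sqrt(2)*u^3 - 12*sqrt(2)*u^2 + 8*u^2 + 16*sqrt(2)*u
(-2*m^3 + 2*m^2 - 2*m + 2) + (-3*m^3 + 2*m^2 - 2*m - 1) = -5*m^3 + 4*m^2 - 4*m + 1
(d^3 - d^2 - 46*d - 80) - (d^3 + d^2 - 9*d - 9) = -2*d^2 - 37*d - 71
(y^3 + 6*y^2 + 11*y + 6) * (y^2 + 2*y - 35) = y^5 + 8*y^4 - 12*y^3 - 182*y^2 - 373*y - 210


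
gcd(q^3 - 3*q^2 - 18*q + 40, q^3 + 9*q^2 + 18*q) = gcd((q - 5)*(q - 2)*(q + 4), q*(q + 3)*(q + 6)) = 1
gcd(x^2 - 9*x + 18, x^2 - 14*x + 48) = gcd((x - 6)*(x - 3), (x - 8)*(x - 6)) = x - 6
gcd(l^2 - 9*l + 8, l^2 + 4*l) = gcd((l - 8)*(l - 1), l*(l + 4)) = 1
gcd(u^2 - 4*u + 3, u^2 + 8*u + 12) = 1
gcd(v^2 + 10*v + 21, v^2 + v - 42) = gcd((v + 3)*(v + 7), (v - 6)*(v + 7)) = v + 7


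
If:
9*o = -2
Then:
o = -2/9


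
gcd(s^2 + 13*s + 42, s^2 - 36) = s + 6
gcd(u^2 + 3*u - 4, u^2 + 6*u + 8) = u + 4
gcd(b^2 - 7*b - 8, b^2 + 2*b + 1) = b + 1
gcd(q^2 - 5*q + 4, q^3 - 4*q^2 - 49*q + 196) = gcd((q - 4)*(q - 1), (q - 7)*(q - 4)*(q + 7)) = q - 4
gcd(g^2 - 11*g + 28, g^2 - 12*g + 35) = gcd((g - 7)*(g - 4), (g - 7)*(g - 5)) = g - 7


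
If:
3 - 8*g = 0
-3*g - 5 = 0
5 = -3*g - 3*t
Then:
No Solution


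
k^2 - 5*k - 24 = (k - 8)*(k + 3)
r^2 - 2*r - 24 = (r - 6)*(r + 4)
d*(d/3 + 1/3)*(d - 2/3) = d^3/3 + d^2/9 - 2*d/9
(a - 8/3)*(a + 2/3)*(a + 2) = a^3 - 52*a/9 - 32/9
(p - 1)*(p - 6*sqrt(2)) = p^2 - 6*sqrt(2)*p - p + 6*sqrt(2)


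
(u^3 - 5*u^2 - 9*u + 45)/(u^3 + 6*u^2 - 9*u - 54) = (u - 5)/(u + 6)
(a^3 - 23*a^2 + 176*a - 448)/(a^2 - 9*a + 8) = (a^2 - 15*a + 56)/(a - 1)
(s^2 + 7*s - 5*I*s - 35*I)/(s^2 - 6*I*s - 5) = (s + 7)/(s - I)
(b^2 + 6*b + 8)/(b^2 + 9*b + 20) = (b + 2)/(b + 5)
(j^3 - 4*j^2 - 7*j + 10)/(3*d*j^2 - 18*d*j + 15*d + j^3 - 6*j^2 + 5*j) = (j + 2)/(3*d + j)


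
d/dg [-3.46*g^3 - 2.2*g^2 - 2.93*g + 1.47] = -10.38*g^2 - 4.4*g - 2.93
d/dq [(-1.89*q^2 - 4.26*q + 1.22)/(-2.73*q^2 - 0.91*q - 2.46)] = (-9.9099*q^2 + 15.96*q + 11.5898)/(7.4529*q^4 + 4.9686*q^3 + 14.2597*q^2 + 4.4772*q + 6.0516)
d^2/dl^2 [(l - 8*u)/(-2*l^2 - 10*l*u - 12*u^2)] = (-(l - 8*u)*(2*l + 5*u)^2 + 3*(l - u)*(l^2 + 5*l*u + 6*u^2))/(l^2 + 5*l*u + 6*u^2)^3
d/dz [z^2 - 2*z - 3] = 2*z - 2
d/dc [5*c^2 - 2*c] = 10*c - 2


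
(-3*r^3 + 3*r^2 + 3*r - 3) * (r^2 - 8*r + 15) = -3*r^5 + 27*r^4 - 66*r^3 + 18*r^2 + 69*r - 45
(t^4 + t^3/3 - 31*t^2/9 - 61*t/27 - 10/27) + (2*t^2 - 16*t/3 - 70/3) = t^4 + t^3/3 - 13*t^2/9 - 205*t/27 - 640/27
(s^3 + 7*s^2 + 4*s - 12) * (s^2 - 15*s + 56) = s^5 - 8*s^4 - 45*s^3 + 320*s^2 + 404*s - 672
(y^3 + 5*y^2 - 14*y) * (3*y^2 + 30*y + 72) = 3*y^5 + 45*y^4 + 180*y^3 - 60*y^2 - 1008*y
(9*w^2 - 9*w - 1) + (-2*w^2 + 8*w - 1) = 7*w^2 - w - 2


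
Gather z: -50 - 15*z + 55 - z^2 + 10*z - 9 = -z^2 - 5*z - 4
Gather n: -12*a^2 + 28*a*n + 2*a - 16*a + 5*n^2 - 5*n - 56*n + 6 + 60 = -12*a^2 - 14*a + 5*n^2 + n*(28*a - 61) + 66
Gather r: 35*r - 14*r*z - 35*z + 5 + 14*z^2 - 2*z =r*(35 - 14*z) + 14*z^2 - 37*z + 5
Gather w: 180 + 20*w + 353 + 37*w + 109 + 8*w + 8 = 65*w + 650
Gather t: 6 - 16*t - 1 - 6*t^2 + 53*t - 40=-6*t^2 + 37*t - 35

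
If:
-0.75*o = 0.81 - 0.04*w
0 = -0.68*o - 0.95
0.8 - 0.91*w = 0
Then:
No Solution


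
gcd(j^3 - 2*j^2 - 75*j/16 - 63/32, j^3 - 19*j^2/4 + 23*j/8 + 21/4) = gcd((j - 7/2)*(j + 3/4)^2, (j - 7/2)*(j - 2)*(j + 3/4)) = j^2 - 11*j/4 - 21/8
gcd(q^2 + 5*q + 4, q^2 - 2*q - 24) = q + 4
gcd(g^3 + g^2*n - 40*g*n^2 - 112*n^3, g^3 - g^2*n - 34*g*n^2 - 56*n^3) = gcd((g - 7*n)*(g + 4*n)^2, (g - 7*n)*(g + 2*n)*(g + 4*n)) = g^2 - 3*g*n - 28*n^2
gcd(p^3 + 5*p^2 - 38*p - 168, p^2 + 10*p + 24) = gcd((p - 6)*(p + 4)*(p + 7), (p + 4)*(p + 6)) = p + 4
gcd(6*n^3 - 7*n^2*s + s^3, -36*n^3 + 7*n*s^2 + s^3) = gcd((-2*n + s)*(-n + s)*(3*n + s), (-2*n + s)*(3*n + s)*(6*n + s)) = -6*n^2 + n*s + s^2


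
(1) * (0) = 0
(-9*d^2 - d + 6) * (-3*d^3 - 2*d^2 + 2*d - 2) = 27*d^5 + 21*d^4 - 34*d^3 + 4*d^2 + 14*d - 12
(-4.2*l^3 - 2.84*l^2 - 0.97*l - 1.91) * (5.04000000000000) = -21.168*l^3 - 14.3136*l^2 - 4.8888*l - 9.6264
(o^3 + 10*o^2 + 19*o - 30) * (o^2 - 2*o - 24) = o^5 + 8*o^4 - 25*o^3 - 308*o^2 - 396*o + 720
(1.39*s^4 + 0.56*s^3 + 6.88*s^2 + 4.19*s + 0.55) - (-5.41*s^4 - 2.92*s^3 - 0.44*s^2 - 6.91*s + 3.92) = 6.8*s^4 + 3.48*s^3 + 7.32*s^2 + 11.1*s - 3.37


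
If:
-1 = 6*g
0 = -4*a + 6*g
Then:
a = -1/4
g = -1/6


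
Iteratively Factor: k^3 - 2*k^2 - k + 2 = (k - 2)*(k^2 - 1) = (k - 2)*(k - 1)*(k + 1)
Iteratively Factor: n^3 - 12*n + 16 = (n + 4)*(n^2 - 4*n + 4) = (n - 2)*(n + 4)*(n - 2)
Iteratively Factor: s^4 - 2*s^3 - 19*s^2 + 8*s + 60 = (s + 2)*(s^3 - 4*s^2 - 11*s + 30) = (s - 5)*(s + 2)*(s^2 + s - 6) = (s - 5)*(s + 2)*(s + 3)*(s - 2)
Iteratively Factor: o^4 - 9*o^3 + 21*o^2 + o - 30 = (o - 5)*(o^3 - 4*o^2 + o + 6) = (o - 5)*(o - 3)*(o^2 - o - 2) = (o - 5)*(o - 3)*(o - 2)*(o + 1)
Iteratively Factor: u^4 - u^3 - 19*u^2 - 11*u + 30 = (u - 1)*(u^3 - 19*u - 30) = (u - 5)*(u - 1)*(u^2 + 5*u + 6) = (u - 5)*(u - 1)*(u + 3)*(u + 2)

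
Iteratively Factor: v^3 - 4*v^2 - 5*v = (v + 1)*(v^2 - 5*v) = v*(v + 1)*(v - 5)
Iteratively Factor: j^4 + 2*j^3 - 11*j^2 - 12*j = (j + 1)*(j^3 + j^2 - 12*j) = j*(j + 1)*(j^2 + j - 12) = j*(j + 1)*(j + 4)*(j - 3)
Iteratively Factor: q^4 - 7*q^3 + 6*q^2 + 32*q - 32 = (q - 1)*(q^3 - 6*q^2 + 32) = (q - 1)*(q + 2)*(q^2 - 8*q + 16) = (q - 4)*(q - 1)*(q + 2)*(q - 4)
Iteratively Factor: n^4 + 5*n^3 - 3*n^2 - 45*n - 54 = (n + 3)*(n^3 + 2*n^2 - 9*n - 18) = (n - 3)*(n + 3)*(n^2 + 5*n + 6) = (n - 3)*(n + 2)*(n + 3)*(n + 3)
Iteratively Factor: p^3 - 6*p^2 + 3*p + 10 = (p + 1)*(p^2 - 7*p + 10) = (p - 5)*(p + 1)*(p - 2)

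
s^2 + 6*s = s*(s + 6)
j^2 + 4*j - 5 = (j - 1)*(j + 5)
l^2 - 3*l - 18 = (l - 6)*(l + 3)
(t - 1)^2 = t^2 - 2*t + 1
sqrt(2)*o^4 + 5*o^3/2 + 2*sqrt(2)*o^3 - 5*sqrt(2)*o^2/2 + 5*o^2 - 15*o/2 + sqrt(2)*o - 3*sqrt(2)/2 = (o - 1)*(o + 3)*(o + sqrt(2))*(sqrt(2)*o + 1/2)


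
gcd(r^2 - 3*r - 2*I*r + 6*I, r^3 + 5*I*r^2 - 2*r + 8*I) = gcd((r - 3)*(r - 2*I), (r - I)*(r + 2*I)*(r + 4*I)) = 1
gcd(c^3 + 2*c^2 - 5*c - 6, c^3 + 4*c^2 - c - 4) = c + 1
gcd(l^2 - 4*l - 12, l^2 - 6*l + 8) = 1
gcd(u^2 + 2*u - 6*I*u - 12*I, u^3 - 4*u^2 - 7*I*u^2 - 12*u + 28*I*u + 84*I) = u + 2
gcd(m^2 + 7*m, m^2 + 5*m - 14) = m + 7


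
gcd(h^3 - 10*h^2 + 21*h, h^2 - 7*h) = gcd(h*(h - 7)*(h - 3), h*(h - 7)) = h^2 - 7*h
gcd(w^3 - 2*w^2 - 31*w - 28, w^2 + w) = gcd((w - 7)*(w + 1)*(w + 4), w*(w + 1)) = w + 1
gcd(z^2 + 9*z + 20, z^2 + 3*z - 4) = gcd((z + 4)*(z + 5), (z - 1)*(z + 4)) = z + 4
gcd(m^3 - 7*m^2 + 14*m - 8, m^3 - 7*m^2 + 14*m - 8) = m^3 - 7*m^2 + 14*m - 8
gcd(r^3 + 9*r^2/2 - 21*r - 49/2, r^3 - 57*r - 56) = r^2 + 8*r + 7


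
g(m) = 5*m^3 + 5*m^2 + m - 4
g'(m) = 15*m^2 + 10*m + 1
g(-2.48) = -51.99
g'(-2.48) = 68.46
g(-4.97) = -499.28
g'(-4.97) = 321.81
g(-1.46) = -10.36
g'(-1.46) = 18.37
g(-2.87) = -83.89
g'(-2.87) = 95.85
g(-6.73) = -1308.37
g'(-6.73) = 613.09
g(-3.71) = -194.21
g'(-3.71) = 170.36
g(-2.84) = -81.04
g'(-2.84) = 93.58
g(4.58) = 585.82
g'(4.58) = 361.45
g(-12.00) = -7936.00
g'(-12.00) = 2041.00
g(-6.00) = -910.00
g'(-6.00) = 481.00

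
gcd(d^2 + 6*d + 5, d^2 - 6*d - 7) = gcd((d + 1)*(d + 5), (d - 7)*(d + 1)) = d + 1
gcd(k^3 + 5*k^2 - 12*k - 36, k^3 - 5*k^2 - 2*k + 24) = k^2 - k - 6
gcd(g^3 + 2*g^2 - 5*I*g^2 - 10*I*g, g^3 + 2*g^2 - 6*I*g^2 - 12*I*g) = g^2 + 2*g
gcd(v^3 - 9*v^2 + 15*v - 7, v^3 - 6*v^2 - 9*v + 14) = v^2 - 8*v + 7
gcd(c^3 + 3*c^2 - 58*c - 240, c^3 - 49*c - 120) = c^2 - 3*c - 40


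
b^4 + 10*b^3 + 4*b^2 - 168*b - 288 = (b - 4)*(b + 2)*(b + 6)^2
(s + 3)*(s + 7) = s^2 + 10*s + 21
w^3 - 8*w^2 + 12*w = w*(w - 6)*(w - 2)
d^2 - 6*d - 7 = (d - 7)*(d + 1)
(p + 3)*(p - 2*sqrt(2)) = p^2 - 2*sqrt(2)*p + 3*p - 6*sqrt(2)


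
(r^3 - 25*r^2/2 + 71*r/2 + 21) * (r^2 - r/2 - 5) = r^5 - 13*r^4 + 147*r^3/4 + 263*r^2/4 - 188*r - 105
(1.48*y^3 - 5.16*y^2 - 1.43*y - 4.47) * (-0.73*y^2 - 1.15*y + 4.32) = -1.0804*y^5 + 2.0648*y^4 + 13.3715*y^3 - 17.3836*y^2 - 1.0371*y - 19.3104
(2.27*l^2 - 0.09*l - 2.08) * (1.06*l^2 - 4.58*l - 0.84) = 2.4062*l^4 - 10.492*l^3 - 3.6994*l^2 + 9.602*l + 1.7472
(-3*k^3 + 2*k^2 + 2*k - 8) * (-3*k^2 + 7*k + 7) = 9*k^5 - 27*k^4 - 13*k^3 + 52*k^2 - 42*k - 56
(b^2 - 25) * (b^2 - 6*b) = b^4 - 6*b^3 - 25*b^2 + 150*b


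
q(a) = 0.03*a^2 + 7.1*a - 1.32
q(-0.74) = -6.56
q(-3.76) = -27.59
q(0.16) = -0.18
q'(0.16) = 7.11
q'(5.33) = 7.42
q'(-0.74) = 7.06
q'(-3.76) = 6.87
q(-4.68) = -33.89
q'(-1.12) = 7.03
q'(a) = 0.06*a + 7.1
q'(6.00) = 7.46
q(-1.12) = -9.23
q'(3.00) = 7.28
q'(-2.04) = 6.98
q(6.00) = 42.36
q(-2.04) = -15.68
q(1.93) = 12.49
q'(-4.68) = 6.82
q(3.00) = 20.25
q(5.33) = 37.38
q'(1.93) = 7.22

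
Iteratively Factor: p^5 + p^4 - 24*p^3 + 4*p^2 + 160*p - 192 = (p + 4)*(p^4 - 3*p^3 - 12*p^2 + 52*p - 48) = (p - 2)*(p + 4)*(p^3 - p^2 - 14*p + 24) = (p - 2)^2*(p + 4)*(p^2 + p - 12) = (p - 2)^2*(p + 4)^2*(p - 3)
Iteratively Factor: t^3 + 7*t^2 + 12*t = (t + 3)*(t^2 + 4*t) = t*(t + 3)*(t + 4)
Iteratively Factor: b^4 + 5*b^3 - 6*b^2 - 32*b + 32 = (b - 2)*(b^3 + 7*b^2 + 8*b - 16) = (b - 2)*(b - 1)*(b^2 + 8*b + 16) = (b - 2)*(b - 1)*(b + 4)*(b + 4)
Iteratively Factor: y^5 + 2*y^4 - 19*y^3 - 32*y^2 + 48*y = (y)*(y^4 + 2*y^3 - 19*y^2 - 32*y + 48) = y*(y - 4)*(y^3 + 6*y^2 + 5*y - 12) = y*(y - 4)*(y + 3)*(y^2 + 3*y - 4) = y*(y - 4)*(y + 3)*(y + 4)*(y - 1)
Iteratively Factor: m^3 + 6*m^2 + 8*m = (m + 4)*(m^2 + 2*m) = (m + 2)*(m + 4)*(m)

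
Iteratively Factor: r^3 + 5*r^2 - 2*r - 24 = (r + 4)*(r^2 + r - 6) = (r + 3)*(r + 4)*(r - 2)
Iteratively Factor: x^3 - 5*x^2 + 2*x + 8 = (x - 4)*(x^2 - x - 2) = (x - 4)*(x + 1)*(x - 2)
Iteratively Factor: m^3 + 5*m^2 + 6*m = (m)*(m^2 + 5*m + 6) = m*(m + 3)*(m + 2)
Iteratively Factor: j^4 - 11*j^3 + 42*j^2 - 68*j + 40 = (j - 2)*(j^3 - 9*j^2 + 24*j - 20) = (j - 5)*(j - 2)*(j^2 - 4*j + 4) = (j - 5)*(j - 2)^2*(j - 2)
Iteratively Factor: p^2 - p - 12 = (p - 4)*(p + 3)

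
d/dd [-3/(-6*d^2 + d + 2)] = 3*(1 - 12*d)/(-6*d^2 + d + 2)^2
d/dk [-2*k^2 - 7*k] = -4*k - 7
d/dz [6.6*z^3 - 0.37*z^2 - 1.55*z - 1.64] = 19.8*z^2 - 0.74*z - 1.55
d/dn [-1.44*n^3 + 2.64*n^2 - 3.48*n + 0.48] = -4.32*n^2 + 5.28*n - 3.48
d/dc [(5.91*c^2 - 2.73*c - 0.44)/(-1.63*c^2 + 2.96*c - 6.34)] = (13.0437*c^2 - 76.3732*c + 18.6106)/(2.6569*c^4 - 9.6496*c^3 + 29.43*c^2 - 37.5328*c + 40.1956)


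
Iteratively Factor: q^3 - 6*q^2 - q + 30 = (q - 5)*(q^2 - q - 6) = (q - 5)*(q - 3)*(q + 2)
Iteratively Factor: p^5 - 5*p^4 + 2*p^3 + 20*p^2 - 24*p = (p - 3)*(p^4 - 2*p^3 - 4*p^2 + 8*p) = (p - 3)*(p + 2)*(p^3 - 4*p^2 + 4*p) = p*(p - 3)*(p + 2)*(p^2 - 4*p + 4) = p*(p - 3)*(p - 2)*(p + 2)*(p - 2)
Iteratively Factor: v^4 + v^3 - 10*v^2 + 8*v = (v - 2)*(v^3 + 3*v^2 - 4*v) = v*(v - 2)*(v^2 + 3*v - 4) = v*(v - 2)*(v + 4)*(v - 1)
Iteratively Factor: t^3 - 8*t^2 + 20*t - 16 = (t - 4)*(t^2 - 4*t + 4) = (t - 4)*(t - 2)*(t - 2)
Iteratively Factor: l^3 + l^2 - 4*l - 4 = (l + 2)*(l^2 - l - 2) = (l - 2)*(l + 2)*(l + 1)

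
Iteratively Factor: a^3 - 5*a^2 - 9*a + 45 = (a - 5)*(a^2 - 9) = (a - 5)*(a - 3)*(a + 3)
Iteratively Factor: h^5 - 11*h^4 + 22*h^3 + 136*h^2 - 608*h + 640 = (h - 4)*(h^4 - 7*h^3 - 6*h^2 + 112*h - 160) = (h - 4)*(h - 2)*(h^3 - 5*h^2 - 16*h + 80) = (h - 4)*(h - 2)*(h + 4)*(h^2 - 9*h + 20) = (h - 5)*(h - 4)*(h - 2)*(h + 4)*(h - 4)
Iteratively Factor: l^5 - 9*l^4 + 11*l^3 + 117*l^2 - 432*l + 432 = (l - 3)*(l^4 - 6*l^3 - 7*l^2 + 96*l - 144) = (l - 3)^2*(l^3 - 3*l^2 - 16*l + 48) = (l - 3)^3*(l^2 - 16) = (l - 4)*(l - 3)^3*(l + 4)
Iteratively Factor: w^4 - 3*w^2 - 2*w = (w - 2)*(w^3 + 2*w^2 + w) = w*(w - 2)*(w^2 + 2*w + 1) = w*(w - 2)*(w + 1)*(w + 1)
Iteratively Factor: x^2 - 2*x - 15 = (x + 3)*(x - 5)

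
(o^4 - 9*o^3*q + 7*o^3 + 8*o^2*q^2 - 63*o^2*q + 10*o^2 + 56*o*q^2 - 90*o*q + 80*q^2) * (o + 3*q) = o^5 - 6*o^4*q + 7*o^4 - 19*o^3*q^2 - 42*o^3*q + 10*o^3 + 24*o^2*q^3 - 133*o^2*q^2 - 60*o^2*q + 168*o*q^3 - 190*o*q^2 + 240*q^3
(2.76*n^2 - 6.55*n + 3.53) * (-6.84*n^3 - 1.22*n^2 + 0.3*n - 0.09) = -18.8784*n^5 + 41.4348*n^4 - 15.3262*n^3 - 6.52*n^2 + 1.6485*n - 0.3177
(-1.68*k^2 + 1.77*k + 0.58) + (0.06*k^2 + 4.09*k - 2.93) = -1.62*k^2 + 5.86*k - 2.35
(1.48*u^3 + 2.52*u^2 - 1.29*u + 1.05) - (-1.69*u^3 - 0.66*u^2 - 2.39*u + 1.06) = 3.17*u^3 + 3.18*u^2 + 1.1*u - 0.01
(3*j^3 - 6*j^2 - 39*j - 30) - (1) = 3*j^3 - 6*j^2 - 39*j - 31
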